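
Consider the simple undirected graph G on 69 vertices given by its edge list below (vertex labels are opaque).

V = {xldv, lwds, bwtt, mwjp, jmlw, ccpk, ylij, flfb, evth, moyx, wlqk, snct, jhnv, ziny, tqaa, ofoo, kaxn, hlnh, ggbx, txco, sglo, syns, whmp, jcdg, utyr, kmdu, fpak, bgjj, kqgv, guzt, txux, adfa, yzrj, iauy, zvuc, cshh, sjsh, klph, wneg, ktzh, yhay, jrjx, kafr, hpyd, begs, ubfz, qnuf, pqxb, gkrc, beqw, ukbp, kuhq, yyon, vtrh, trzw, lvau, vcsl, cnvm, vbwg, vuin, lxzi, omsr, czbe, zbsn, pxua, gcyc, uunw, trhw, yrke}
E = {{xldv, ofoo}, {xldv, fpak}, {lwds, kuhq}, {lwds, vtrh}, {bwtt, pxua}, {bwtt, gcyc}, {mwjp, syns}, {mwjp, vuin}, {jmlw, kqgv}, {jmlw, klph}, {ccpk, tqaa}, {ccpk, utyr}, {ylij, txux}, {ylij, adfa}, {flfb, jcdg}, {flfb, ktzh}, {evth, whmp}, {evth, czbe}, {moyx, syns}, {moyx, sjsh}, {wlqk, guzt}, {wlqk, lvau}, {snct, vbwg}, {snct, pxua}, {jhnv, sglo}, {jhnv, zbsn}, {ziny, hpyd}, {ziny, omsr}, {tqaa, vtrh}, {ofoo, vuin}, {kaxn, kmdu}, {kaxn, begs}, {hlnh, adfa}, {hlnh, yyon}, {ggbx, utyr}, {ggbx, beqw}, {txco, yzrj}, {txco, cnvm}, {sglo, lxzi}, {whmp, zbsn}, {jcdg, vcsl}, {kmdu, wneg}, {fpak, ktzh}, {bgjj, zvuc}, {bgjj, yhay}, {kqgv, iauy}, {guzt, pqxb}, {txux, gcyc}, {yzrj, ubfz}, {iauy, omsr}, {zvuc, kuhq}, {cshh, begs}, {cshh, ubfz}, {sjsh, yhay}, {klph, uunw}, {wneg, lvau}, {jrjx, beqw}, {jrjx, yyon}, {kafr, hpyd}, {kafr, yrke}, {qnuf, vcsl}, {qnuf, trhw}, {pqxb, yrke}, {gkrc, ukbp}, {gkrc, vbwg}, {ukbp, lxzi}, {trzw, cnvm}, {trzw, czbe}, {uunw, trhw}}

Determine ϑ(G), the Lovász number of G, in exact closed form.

69*cos(pi/69)/(cos(pi/69) + 1)

deg(zvuc) = 2; N(zvuc) = {bgjj, kuhq}.
Vertex vuin has 2 neighbors: mwjp, ofoo.
deg(yrke) = 2; N(yrke) = {kafr, pqxb}.
N(jrjx) = {beqw, yyon}, |N(jrjx)| = 2.
deg(v) = 2 for all v (|V|=69); the odd cycle C_{69}.
Distinct eigenvalues (to 4 d.p.): [2.0, 1.9917, 1.9669, 1.9258, 1.8688, 1.7963, 1.7088, 1.6073, 1.4924, 1.3651, 1.2265, 1.0778, 0.9201, 0.7548, 0.5833, 0.4069, 0.2272, 0.0455, -0.1365, -0.3174, -0.4956, -0.6698, -0.8384, -1.0, -1.1534, -1.2972, -1.4302, -1.5514, -1.6598, -1.7544, -1.8344, -1.8993, -1.9484, -1.9814, -1.9979].
With N=69: ϑ(G) = 69·(-(-1)*2*cos(pi/69))/(2−(-2*cos(pi/69))) = 69*cos(pi/69)/(cos(pi/69) + 1).
ϑ(G) ≈ 34.48211.
34 ≤ 69*cos(pi/69)/(cos(pi/69) + 1) ≤ 35: both strict.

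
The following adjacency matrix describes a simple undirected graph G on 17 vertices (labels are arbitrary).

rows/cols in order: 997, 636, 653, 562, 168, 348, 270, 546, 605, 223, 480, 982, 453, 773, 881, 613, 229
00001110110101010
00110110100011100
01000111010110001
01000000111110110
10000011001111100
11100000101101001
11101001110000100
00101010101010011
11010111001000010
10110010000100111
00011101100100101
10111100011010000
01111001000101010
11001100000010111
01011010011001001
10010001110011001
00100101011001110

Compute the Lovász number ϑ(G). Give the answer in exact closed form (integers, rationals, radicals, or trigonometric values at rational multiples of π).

Vertex 605 has 8 neighbors: 997, 636, 562, 348, 270, 546, 480, 613.
Vertex 168 has 8 neighbors: 997, 270, 546, 480, 982, 453, 773, 881.
N(270) = {997, 636, 653, 168, 546, 605, 223, 881}, |N(270)| = 8.
N(653) = {636, 348, 270, 546, 223, 982, 453, 229}, |N(653)| = 8.
17-vertex 8-regular graph: strongly regular (17,8,3,4).
The 3 distinct eigenvalues: [8.0, 1.5616, -2.5616].
With N=17: ϑ(G) = 17·(-(-sqrt(17)/2 - 1/2))/(8−(-sqrt(17)/2 - 1/2)) = sqrt(17).
≈ 4.12311 (to 5 d.p.).

sqrt(17)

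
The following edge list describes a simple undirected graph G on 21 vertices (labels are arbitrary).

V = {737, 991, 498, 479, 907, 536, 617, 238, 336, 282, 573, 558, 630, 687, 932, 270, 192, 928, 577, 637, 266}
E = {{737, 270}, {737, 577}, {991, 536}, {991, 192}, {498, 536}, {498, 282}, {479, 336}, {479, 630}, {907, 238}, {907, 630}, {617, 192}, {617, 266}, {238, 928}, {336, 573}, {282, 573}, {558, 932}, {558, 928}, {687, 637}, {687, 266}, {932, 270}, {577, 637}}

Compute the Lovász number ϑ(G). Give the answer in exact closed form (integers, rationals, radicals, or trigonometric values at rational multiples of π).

21*cos(pi/21)/(cos(pi/21) + 1)

deg(266) = 2; N(266) = {617, 687}.
deg(498) = 2; N(498) = {536, 282}.
N(991) = {536, 192}, |N(991)| = 2.
deg(630) = 2; N(630) = {479, 907}.
G on 21 vertices is 2-regular; connected 2-regular on 21 ⇒ C_{21}.
spec(A) ≈ [2.0, 1.911146, 1.652478, 1.24698, 0.730682, 0.14946, -0.445042, -1.0, -1.466104, -1.801938, -1.977662] (distinct, 6 d.p.).
Lovász: ϑ = −21(-2*cos(pi/21))/(2+-(-1)*2*cos(pi/21)) = 21*cos(pi/21)/(cos(pi/21) + 1).
ϑ(G) ≈ 10.44103.
Lovász sandwich 10 ≤ 21*cos(pi/21)/(cos(pi/21) + 1) ≤ 11: both strict.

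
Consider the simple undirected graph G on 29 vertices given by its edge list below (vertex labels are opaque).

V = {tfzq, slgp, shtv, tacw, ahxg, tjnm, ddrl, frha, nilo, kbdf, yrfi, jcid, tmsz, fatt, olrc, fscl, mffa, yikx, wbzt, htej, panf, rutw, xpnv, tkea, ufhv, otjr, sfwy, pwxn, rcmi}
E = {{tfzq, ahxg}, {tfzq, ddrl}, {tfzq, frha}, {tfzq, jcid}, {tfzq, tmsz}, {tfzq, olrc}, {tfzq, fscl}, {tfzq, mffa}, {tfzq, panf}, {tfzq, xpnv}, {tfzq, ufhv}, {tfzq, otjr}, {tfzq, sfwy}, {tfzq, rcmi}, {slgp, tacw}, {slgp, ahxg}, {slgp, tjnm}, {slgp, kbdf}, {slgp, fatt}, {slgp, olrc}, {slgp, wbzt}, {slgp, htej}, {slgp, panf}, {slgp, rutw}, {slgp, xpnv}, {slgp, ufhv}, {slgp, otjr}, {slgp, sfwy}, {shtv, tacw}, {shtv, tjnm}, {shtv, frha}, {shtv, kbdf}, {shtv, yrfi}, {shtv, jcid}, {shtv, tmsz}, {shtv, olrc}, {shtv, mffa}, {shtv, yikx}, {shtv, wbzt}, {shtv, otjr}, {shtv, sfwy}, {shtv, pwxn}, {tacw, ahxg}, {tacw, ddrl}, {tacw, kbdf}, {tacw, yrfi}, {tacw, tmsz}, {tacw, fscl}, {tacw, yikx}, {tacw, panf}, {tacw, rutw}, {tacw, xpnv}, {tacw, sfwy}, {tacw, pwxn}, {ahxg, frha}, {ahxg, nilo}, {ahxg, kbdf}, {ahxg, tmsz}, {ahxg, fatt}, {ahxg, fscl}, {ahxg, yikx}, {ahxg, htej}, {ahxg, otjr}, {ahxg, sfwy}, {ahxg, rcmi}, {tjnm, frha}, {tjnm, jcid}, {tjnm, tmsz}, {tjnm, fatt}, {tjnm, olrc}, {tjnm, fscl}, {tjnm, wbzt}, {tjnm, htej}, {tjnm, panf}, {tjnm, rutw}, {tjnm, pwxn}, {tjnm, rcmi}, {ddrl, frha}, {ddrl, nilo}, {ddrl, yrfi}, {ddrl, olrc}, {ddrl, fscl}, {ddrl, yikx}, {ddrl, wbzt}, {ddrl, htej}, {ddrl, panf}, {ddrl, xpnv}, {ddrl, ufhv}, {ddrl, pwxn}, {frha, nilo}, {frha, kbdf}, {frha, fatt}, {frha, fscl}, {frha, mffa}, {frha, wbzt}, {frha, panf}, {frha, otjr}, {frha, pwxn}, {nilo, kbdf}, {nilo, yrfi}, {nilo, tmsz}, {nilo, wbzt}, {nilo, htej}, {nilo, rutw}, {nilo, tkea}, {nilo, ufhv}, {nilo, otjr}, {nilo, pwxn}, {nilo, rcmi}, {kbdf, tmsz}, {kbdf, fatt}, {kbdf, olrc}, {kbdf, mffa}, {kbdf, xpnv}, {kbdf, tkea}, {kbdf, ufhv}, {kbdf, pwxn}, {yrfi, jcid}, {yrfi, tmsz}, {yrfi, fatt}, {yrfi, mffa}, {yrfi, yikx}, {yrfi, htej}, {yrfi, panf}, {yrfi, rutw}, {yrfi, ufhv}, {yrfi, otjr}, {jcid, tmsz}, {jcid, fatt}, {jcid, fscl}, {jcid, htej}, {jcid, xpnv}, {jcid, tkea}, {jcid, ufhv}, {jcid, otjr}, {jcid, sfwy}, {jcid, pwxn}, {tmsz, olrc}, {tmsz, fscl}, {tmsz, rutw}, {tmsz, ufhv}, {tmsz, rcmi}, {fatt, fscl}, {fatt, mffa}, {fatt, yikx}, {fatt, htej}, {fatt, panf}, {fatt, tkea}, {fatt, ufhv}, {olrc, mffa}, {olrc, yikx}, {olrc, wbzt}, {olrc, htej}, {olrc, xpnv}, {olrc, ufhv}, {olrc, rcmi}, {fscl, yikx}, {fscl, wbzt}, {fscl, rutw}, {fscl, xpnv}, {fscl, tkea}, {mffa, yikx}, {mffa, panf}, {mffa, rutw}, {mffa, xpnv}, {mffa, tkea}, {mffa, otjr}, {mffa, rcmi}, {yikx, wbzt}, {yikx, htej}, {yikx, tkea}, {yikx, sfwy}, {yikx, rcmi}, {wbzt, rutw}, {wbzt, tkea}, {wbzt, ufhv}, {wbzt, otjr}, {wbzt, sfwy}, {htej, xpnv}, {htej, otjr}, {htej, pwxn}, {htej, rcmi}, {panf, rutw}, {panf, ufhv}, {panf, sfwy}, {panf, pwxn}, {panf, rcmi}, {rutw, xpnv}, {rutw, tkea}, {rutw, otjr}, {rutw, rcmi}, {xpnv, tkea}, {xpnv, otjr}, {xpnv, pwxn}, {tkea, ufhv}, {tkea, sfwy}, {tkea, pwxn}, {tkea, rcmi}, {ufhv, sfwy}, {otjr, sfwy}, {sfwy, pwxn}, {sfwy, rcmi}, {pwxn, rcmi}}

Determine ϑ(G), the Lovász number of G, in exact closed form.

N(jcid) = {tfzq, shtv, tjnm, yrfi, tmsz, fatt, fscl, htej, xpnv, tkea, ufhv, otjr, sfwy, pwxn}, |N(jcid)| = 14.
N(ufhv) = {tfzq, slgp, ddrl, nilo, kbdf, yrfi, jcid, tmsz, fatt, olrc, wbzt, panf, tkea, sfwy}, |N(ufhv)| = 14.
deg(sfwy) = 14; N(sfwy) = {tfzq, slgp, shtv, tacw, ahxg, jcid, yikx, wbzt, panf, tkea, ufhv, otjr, pwxn, rcmi}.
deg(nilo) = 14; N(nilo) = {ahxg, ddrl, frha, kbdf, yrfi, tmsz, wbzt, htej, rutw, tkea, ufhv, otjr, pwxn, rcmi}.
Regular of degree 14 on 29 vertices: Paley(29): SR with (k,λ,μ)=(14,6,7).
spec(A) ≈ [14.0, 2.1926, -3.1926] (distinct, 4 d.p.).
−29·(-sqrt(29)/2 - 1/2) / ((14)−(-sqrt(29)/2 - 1/2)) = sqrt(29) = ϑ(G).
ϑ(G) ≈ 5.385164807.

sqrt(29)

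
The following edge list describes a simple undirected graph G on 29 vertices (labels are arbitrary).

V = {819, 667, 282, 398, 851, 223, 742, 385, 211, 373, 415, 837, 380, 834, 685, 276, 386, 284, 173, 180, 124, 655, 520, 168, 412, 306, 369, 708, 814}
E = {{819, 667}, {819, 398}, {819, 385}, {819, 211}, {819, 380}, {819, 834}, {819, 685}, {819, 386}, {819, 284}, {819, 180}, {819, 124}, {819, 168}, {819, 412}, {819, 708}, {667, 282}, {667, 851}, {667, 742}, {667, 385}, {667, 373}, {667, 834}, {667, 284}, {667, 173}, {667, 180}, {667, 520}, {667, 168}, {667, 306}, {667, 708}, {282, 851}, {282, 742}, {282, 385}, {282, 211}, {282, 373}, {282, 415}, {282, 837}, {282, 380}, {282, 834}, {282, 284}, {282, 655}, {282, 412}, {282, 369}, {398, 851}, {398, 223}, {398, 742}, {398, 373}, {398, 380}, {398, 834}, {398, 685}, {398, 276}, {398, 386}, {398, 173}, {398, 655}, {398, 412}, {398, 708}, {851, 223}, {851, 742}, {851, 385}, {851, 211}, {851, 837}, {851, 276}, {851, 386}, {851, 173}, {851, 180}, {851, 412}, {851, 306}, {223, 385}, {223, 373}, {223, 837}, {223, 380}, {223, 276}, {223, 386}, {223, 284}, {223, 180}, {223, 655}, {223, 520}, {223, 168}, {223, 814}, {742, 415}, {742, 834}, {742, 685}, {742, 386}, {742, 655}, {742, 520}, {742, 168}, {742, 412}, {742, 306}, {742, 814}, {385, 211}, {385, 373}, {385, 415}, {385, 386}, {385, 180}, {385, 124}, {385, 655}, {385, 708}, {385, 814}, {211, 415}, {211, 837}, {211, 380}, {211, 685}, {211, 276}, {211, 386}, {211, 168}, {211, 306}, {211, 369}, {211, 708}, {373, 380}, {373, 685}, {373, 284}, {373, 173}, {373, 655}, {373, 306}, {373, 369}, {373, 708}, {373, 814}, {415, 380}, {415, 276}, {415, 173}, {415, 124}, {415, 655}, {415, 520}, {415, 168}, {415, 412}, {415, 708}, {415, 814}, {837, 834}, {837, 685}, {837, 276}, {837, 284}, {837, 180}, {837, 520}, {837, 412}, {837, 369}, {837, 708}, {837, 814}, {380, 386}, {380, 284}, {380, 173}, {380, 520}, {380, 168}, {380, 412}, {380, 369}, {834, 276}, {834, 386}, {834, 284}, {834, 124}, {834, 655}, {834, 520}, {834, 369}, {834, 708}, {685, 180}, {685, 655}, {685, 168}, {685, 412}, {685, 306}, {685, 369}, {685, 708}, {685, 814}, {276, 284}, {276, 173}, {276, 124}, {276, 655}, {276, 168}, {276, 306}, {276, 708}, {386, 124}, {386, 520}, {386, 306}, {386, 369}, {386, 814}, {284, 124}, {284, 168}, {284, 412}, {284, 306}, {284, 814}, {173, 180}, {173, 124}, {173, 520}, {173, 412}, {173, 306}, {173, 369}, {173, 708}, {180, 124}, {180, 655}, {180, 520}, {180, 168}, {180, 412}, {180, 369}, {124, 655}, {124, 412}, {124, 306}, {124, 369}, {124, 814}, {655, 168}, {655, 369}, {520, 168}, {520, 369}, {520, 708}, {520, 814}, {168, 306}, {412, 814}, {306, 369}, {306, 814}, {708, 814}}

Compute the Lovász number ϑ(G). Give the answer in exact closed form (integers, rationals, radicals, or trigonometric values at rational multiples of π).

Vertex 742 has 14 neighbors: 667, 282, 398, 851, 415, 834, 685, 386, 655, 520, 168, 412, 306, 814.
deg(380) = 14; N(380) = {819, 282, 398, 223, 211, 373, 415, 386, 284, 173, 520, 168, 412, 369}.
N(415) = {282, 742, 385, 211, 380, 276, 173, 124, 655, 520, 168, 412, 708, 814}, |N(415)| = 14.
Vertex 282 has 14 neighbors: 667, 851, 742, 385, 211, 373, 415, 837, 380, 834, 284, 655, 412, 369.
29-vertex 14-regular graph: Paley(29): SR with (k,λ,μ)=(14,6,7).
spec(A) ≈ [14.0, 2.1926, -3.1926] (distinct, 4 d.p.).
λ_max=14, λ_min=-sqrt(29)/2 - 1/2; ϑ = −29·λ_min/(λ_max−λ_min) = sqrt(29).
ϑ(G) ≈ 5.385164807.

sqrt(29)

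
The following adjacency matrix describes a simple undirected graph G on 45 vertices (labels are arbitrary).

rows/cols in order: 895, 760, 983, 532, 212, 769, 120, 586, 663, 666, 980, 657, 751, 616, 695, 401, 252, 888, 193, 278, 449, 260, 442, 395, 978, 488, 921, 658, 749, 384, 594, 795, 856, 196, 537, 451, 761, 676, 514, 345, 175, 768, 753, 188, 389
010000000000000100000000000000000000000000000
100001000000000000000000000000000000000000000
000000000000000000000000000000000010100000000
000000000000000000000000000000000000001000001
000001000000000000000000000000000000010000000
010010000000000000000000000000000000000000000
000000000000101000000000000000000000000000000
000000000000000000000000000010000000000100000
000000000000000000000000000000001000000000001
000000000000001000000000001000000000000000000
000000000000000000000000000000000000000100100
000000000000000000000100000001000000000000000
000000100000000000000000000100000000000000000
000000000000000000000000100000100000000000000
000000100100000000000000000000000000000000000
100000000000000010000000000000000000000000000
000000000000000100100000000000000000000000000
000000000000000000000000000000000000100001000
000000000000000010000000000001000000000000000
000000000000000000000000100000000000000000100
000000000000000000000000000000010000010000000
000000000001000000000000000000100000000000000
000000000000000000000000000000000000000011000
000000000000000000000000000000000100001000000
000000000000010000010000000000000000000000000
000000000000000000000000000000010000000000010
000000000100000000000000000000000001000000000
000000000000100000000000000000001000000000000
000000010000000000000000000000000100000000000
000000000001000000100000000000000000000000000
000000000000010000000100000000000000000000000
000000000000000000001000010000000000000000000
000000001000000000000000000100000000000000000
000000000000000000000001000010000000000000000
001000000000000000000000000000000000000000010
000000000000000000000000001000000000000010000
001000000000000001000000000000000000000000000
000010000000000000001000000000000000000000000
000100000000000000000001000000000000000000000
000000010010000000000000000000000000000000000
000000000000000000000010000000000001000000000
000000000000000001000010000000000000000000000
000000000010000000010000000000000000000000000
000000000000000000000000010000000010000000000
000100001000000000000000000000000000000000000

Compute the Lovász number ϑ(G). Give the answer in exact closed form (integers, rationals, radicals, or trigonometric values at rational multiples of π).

45*cos(pi/45)/(cos(pi/45) + 1)

deg(442) = 2; N(442) = {175, 768}.
deg(616) = 2; N(616) = {978, 594}.
N(212) = {769, 676}, |N(212)| = 2.
Vertex 260 has 2 neighbors: 657, 594.
2-regular, N=45; this is C_{45}, the 45-cycle.
A has 23 distinct eigenvalues ≈ [2.0, 1.98054, 1.92252, 1.82709, 1.6961, 1.53209, 1.33826, 1.11839, 0.87674, 0.61803, 0.3473, 0.0698, -0.20906, -0.48384, -0.74921, -1.0, -1.23132, -1.43868, -1.61803, -1.7659, -1.87939, -1.9563, -1.99513].
Lovász (edge-transitive): ϑ = −45·(-2*cos(pi/45))/((2)−(-2*cos(pi/45))) = 45*cos(pi/45)/(cos(pi/45) + 1).
ϑ(G) ≈ 22.472562.
Lovász sandwich 22 ≤ 45*cos(pi/45)/(cos(pi/45) + 1) ≤ 23: both strict.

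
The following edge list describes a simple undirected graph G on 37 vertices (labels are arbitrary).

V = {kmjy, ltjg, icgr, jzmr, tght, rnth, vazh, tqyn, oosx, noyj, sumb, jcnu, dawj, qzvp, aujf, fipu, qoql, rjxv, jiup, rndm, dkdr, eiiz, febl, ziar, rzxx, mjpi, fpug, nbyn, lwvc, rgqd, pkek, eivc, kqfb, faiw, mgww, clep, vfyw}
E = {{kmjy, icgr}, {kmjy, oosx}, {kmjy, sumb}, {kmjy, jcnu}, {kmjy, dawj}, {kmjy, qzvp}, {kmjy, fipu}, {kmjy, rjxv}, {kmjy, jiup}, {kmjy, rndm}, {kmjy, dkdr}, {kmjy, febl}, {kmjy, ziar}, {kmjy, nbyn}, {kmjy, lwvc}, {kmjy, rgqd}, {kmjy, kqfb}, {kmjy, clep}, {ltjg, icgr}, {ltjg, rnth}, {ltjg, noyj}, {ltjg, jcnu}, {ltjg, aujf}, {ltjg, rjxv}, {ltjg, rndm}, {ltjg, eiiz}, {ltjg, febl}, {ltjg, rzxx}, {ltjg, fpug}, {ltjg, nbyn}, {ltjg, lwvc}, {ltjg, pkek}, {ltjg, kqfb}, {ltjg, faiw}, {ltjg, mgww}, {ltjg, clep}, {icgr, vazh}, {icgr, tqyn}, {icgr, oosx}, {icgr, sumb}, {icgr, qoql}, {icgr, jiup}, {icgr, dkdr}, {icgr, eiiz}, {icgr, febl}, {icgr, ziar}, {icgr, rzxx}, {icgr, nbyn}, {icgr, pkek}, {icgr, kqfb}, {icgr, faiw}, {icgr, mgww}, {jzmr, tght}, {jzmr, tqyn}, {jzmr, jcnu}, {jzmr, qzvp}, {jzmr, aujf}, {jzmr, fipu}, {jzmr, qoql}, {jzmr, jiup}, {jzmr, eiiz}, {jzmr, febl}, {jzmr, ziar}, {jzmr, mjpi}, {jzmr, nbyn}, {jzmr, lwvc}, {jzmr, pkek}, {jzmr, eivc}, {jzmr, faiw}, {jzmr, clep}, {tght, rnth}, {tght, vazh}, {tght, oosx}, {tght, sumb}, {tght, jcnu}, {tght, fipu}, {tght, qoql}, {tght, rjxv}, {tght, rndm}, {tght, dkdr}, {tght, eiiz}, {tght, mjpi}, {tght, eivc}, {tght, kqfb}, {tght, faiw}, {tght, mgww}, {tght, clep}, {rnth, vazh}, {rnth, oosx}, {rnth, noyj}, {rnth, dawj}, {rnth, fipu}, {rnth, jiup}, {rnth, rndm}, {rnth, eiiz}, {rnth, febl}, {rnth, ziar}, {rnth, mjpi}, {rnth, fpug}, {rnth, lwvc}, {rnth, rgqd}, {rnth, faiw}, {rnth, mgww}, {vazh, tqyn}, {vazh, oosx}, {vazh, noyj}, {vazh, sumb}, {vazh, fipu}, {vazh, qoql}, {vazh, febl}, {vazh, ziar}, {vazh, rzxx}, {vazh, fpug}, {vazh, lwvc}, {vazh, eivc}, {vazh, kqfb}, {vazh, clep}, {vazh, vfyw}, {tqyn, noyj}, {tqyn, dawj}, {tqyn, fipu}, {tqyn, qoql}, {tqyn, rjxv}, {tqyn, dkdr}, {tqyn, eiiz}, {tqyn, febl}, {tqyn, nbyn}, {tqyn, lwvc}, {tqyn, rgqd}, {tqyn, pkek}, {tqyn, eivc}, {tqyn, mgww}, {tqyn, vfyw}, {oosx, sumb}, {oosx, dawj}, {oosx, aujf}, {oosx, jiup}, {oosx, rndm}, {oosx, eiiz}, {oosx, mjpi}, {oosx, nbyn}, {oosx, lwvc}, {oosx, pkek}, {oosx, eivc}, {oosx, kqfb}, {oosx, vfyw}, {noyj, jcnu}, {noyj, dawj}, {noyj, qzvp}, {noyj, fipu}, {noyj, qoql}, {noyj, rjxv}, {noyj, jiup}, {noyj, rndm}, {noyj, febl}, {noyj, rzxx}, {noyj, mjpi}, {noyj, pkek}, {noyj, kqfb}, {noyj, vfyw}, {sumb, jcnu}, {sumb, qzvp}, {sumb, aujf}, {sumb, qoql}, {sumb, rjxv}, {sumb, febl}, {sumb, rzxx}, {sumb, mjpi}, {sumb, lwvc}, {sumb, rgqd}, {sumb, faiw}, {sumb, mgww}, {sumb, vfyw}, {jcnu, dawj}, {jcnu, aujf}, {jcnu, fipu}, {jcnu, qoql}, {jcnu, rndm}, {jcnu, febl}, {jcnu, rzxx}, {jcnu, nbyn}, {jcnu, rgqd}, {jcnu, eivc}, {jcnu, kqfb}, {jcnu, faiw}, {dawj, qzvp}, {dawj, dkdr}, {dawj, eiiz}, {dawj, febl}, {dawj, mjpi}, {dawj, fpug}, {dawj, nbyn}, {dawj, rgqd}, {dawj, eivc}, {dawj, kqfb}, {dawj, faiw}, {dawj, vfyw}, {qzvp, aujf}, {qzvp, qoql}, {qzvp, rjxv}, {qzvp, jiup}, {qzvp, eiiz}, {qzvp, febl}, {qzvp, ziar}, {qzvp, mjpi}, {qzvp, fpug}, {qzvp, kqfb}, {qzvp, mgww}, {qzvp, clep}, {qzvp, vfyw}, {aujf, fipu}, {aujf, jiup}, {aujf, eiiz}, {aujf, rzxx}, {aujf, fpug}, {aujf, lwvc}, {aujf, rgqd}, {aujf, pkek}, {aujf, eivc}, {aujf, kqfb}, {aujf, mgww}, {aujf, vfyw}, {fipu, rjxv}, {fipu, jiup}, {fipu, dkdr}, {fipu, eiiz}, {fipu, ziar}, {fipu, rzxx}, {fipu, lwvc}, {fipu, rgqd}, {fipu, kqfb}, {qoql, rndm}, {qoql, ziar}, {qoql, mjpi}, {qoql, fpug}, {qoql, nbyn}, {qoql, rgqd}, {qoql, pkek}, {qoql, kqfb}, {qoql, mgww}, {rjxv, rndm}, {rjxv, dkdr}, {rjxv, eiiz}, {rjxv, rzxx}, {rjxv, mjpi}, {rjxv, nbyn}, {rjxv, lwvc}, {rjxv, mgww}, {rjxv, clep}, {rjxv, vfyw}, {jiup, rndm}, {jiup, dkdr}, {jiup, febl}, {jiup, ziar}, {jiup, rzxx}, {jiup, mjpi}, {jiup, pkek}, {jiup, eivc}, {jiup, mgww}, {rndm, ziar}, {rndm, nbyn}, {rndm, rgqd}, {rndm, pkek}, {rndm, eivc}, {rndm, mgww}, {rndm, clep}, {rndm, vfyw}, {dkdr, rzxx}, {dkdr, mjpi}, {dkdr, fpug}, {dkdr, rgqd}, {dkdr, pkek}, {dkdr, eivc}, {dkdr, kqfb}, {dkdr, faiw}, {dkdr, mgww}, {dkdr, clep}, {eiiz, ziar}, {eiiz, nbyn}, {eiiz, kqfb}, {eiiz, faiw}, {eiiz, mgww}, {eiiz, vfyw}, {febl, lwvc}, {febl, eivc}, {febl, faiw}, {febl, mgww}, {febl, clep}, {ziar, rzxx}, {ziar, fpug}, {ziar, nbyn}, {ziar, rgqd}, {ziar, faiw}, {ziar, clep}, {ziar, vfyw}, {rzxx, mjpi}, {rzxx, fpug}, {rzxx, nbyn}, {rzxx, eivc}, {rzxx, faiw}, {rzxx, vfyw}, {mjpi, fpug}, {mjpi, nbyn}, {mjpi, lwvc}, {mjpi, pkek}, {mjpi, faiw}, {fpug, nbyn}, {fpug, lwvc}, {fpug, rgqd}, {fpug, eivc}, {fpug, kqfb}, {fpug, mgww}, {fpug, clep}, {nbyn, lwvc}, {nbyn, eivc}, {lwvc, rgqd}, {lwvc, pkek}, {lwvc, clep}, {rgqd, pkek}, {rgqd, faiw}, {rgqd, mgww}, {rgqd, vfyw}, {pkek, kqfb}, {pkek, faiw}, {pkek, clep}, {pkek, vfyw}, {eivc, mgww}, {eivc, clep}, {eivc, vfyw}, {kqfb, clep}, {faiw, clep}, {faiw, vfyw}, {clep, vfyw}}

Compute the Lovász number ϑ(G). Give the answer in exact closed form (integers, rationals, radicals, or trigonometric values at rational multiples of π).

Vertex fipu has 18 neighbors: kmjy, jzmr, tght, rnth, vazh, tqyn, noyj, jcnu, aujf, rjxv, jiup, dkdr, eiiz, ziar, rzxx, lwvc, rgqd, kqfb.
Vertex rzxx has 18 neighbors: ltjg, icgr, vazh, noyj, sumb, jcnu, aujf, fipu, rjxv, jiup, dkdr, ziar, mjpi, fpug, nbyn, eivc, faiw, vfyw.
deg(mgww) = 18; N(mgww) = {ltjg, icgr, tght, rnth, tqyn, sumb, qzvp, aujf, qoql, rjxv, jiup, rndm, dkdr, eiiz, febl, fpug, rgqd, eivc}.
deg(aujf) = 18; N(aujf) = {ltjg, jzmr, oosx, sumb, jcnu, qzvp, fipu, jiup, eiiz, rzxx, fpug, lwvc, rgqd, pkek, eivc, kqfb, mgww, vfyw}.
G on 37 vertices is 18-regular; Paley(37): SR with (k,λ,μ)=(18,8,9).
A has 3 distinct eigenvalues ≈ [18.0, 2.541381, -3.541381].
λ_max=18, λ_min=-sqrt(37)/2 - 1/2; ϑ = −37·λ_min/(λ_max−λ_min) = sqrt(37).
≈ 6.0827625 (to 7 d.p.).

sqrt(37)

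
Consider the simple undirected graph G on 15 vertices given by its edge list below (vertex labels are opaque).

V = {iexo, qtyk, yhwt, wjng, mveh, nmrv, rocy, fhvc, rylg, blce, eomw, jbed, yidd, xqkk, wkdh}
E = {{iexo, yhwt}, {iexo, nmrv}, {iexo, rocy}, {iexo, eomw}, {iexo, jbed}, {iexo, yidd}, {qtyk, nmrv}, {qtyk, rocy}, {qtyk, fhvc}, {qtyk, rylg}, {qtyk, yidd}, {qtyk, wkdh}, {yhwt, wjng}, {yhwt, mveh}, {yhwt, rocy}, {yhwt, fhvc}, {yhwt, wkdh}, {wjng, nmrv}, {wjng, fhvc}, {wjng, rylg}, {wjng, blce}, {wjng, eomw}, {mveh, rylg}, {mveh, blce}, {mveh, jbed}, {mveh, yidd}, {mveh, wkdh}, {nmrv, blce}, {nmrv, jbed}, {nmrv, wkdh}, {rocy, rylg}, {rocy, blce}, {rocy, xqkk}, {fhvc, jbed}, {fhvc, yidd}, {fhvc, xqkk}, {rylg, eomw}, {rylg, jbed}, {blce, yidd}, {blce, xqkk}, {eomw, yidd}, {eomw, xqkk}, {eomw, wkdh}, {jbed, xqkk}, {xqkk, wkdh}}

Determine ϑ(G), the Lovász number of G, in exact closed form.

5

deg(wkdh) = 6; N(wkdh) = {qtyk, yhwt, mveh, nmrv, eomw, xqkk}.
Vertex eomw has 6 neighbors: iexo, wjng, rylg, yidd, xqkk, wkdh.
Vertex xqkk has 6 neighbors: rocy, fhvc, blce, eomw, jbed, wkdh.
deg(fhvc) = 6; N(fhvc) = {qtyk, yhwt, wjng, jbed, yidd, xqkk}.
15-vertex 6-regular graph: this is K(6,2), the Kneser graph.
Distinct eigenvalues (to 3 d.p.): [6.0, 1.0, -3.0].
λ_max=6, λ_min=-3; ϑ = −15·λ_min/(λ_max−λ_min) = 5.
ϑ(G) ≈ 5.0000.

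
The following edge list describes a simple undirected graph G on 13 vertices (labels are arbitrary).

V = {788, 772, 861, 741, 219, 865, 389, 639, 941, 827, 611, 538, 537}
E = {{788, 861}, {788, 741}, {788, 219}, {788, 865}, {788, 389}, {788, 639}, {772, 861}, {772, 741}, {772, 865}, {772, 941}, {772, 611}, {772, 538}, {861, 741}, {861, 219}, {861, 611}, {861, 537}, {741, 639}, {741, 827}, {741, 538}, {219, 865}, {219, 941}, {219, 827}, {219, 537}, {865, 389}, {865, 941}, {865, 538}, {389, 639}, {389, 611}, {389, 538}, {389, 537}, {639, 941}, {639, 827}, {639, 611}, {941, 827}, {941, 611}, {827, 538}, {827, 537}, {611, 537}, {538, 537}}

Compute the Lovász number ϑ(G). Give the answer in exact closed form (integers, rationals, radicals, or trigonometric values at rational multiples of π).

sqrt(13)

deg(941) = 6; N(941) = {772, 219, 865, 639, 827, 611}.
deg(861) = 6; N(861) = {788, 772, 741, 219, 611, 537}.
deg(611) = 6; N(611) = {772, 861, 389, 639, 941, 537}.
Vertex 741 has 6 neighbors: 788, 772, 861, 639, 827, 538.
Regular of degree 6 on 13 vertices: Paley(13): SR with (k,λ,μ)=(6,2,3).
spec(A) ≈ [6.0, 1.302776, -2.302776] (distinct, 6 d.p.).
−13·(-sqrt(13)/2 - 1/2) / ((6)−(-sqrt(13)/2 - 1/2)) = sqrt(13) = ϑ(G).
≈ 3.60555 (to 5 d.p.).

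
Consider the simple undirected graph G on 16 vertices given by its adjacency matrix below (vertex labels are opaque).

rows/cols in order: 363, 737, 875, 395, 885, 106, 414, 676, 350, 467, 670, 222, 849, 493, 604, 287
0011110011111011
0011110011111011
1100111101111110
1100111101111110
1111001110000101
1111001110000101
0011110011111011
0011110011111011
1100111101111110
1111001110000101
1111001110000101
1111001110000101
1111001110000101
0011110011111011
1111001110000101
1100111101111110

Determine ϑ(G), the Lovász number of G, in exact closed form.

deg(670) = 9; N(670) = {363, 737, 875, 395, 414, 676, 350, 493, 287}.
N(350) = {363, 737, 885, 106, 414, 676, 467, 670, 222, 849, 493, 604}, |N(350)| = 12.
Vertex 467 has 9 neighbors: 363, 737, 875, 395, 414, 676, 350, 493, 287.
deg(604) = 9; N(604) = {363, 737, 875, 395, 414, 676, 350, 493, 287}.
Complete multipartite on [7, 5, 4]: sandwich collapses at ϑ=7.
≈ 7.0000 (to 4 d.p.).
Lovász sandwich 7 ≤ 7 ≤ 7: collapsed.

7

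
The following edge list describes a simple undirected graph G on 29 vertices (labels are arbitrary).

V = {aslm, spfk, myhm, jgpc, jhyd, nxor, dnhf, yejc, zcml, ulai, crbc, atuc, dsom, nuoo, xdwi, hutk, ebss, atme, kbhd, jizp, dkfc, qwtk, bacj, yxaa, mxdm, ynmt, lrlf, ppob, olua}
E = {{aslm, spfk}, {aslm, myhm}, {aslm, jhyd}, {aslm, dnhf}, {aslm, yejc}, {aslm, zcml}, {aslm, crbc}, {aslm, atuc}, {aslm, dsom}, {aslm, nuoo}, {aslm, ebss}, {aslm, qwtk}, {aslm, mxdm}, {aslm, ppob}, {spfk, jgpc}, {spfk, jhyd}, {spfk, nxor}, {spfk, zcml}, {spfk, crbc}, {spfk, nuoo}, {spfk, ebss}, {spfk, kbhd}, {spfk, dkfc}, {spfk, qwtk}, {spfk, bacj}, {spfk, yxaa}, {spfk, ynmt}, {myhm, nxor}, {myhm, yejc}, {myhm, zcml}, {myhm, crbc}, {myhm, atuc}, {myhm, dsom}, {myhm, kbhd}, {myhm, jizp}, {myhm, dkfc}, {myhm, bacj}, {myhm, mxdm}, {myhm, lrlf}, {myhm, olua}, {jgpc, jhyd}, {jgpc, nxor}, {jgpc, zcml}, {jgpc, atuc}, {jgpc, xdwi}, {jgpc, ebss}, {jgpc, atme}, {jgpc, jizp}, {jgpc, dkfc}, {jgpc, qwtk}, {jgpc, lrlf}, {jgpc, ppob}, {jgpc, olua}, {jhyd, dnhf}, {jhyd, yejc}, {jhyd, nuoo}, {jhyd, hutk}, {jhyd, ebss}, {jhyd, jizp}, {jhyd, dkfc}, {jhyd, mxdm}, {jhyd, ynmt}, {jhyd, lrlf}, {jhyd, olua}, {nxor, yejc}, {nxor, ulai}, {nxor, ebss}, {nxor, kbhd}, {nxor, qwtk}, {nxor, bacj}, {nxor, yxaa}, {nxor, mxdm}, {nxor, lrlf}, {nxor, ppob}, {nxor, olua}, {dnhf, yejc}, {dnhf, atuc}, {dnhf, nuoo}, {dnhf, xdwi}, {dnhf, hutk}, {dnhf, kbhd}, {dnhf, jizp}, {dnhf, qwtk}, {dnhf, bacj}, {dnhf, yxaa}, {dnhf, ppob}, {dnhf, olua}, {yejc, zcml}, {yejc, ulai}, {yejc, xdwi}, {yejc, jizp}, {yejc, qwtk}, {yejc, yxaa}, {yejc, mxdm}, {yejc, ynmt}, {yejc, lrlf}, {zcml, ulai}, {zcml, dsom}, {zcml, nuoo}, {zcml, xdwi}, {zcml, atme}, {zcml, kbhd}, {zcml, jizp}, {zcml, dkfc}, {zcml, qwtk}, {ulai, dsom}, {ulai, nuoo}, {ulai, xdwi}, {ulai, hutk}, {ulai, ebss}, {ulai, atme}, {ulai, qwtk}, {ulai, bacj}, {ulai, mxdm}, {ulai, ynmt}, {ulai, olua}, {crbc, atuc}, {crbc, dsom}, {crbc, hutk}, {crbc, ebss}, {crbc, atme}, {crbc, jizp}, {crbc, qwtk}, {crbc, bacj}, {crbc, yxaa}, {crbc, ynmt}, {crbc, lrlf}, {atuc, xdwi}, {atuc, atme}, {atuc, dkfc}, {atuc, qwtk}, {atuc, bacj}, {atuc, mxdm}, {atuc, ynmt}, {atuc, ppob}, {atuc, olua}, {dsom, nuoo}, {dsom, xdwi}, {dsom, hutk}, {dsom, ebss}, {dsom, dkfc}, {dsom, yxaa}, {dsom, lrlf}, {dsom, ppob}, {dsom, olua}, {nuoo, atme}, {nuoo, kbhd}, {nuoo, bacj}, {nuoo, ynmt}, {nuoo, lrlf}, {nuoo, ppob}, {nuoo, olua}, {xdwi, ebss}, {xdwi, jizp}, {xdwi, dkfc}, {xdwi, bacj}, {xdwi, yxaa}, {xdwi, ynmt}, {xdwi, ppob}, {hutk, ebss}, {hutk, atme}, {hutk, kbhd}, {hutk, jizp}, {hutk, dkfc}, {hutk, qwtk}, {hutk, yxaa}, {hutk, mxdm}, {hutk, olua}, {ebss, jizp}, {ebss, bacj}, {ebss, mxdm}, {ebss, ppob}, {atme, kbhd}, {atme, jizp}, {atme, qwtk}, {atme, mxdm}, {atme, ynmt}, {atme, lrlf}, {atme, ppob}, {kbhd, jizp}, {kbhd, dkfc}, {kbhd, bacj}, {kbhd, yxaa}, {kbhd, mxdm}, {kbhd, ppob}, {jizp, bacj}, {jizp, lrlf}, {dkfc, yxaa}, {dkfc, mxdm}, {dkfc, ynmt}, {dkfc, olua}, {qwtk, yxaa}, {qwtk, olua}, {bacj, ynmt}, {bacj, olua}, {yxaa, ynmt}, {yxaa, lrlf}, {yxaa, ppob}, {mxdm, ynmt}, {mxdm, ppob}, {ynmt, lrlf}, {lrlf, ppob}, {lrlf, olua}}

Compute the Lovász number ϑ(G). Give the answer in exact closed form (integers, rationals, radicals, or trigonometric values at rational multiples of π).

sqrt(29)

N(hutk) = {jhyd, dnhf, ulai, crbc, dsom, ebss, atme, kbhd, jizp, dkfc, qwtk, yxaa, mxdm, olua}, |N(hutk)| = 14.
N(dsom) = {aslm, myhm, zcml, ulai, crbc, nuoo, xdwi, hutk, ebss, dkfc, yxaa, lrlf, ppob, olua}, |N(dsom)| = 14.
N(ynmt) = {spfk, jhyd, yejc, ulai, crbc, atuc, nuoo, xdwi, atme, dkfc, bacj, yxaa, mxdm, lrlf}, |N(ynmt)| = 14.
Vertex bacj has 14 neighbors: spfk, myhm, nxor, dnhf, ulai, crbc, atuc, nuoo, xdwi, ebss, kbhd, jizp, ynmt, olua.
29-vertex 14-regular graph: Paley(29): SR with (k,λ,μ)=(14,6,7).
spec(A) ≈ [14.0, 2.192582, -3.192582] (distinct, 6 d.p.).
Lovász (edge-transitive): ϑ = −29·(-sqrt(29)/2 - 1/2)/((14)−(-sqrt(29)/2 - 1/2)) = sqrt(29).
Numerically 5.3852.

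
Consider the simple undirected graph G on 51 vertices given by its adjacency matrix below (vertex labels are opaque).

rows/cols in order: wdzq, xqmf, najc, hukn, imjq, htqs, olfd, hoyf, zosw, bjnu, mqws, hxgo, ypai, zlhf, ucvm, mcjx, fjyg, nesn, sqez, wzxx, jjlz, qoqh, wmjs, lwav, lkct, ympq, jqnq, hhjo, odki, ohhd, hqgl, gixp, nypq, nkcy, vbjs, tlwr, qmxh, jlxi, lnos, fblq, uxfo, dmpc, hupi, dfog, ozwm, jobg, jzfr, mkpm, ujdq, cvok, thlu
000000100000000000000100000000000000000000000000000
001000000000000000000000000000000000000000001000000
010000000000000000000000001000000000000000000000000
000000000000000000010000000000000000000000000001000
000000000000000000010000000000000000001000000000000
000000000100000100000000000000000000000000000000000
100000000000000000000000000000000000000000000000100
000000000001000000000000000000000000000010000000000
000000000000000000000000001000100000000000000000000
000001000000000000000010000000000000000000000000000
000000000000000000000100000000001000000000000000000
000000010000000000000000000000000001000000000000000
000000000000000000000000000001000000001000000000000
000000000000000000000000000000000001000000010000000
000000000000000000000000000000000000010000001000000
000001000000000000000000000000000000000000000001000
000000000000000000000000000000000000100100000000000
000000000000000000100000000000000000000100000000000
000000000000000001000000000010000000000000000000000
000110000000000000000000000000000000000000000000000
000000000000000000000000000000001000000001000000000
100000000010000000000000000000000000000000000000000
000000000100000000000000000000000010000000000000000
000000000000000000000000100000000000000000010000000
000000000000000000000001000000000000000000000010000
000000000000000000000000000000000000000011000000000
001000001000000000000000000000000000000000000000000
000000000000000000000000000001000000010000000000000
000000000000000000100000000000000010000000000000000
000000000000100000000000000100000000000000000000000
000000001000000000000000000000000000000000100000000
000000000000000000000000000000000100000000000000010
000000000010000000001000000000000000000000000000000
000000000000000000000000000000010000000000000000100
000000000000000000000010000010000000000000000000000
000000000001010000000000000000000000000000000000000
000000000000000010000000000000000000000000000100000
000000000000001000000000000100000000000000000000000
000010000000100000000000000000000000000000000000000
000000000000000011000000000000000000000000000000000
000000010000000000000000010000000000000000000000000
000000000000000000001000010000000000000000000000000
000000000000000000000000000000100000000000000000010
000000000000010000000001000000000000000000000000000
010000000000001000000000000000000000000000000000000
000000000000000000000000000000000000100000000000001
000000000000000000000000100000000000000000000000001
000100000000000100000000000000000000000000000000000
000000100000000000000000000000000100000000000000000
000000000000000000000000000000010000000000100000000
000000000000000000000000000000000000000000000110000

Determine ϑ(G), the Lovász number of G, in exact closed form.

51*cos(pi/51)/(cos(pi/51) + 1)

Vertex lkct has 2 neighbors: lwav, jzfr.
N(dfog) = {zlhf, lwav}, |N(dfog)| = 2.
N(ympq) = {uxfo, dmpc}, |N(ympq)| = 2.
N(wdzq) = {olfd, qoqh}, |N(wdzq)| = 2.
Regular of degree 2 on 51 vertices: this is C_{51}, the 51-cycle.
The 26 distinct eigenvalues: [2.0, 1.9848, 1.9396, 1.8649, 1.762, 1.6324, 1.478, 1.3012, 1.1047, 0.8915, 0.6647, 0.4279, 0.1845, -0.0616, -0.3068, -0.5473, -0.7796, -1.0, -1.2053, -1.3923, -1.5582, -1.7004, -1.8169, -1.9059, -1.9659, -1.9962].
With N=51: ϑ(G) = 51·(-(-1)*2*cos(pi/51))/(2−(-2*cos(pi/51))) = 51*cos(pi/51)/(cos(pi/51) + 1).
Numerically 25.47579.
Check 25 ≤ 51*cos(pi/51)/(cos(pi/51) + 1) ≤ 26: both strict.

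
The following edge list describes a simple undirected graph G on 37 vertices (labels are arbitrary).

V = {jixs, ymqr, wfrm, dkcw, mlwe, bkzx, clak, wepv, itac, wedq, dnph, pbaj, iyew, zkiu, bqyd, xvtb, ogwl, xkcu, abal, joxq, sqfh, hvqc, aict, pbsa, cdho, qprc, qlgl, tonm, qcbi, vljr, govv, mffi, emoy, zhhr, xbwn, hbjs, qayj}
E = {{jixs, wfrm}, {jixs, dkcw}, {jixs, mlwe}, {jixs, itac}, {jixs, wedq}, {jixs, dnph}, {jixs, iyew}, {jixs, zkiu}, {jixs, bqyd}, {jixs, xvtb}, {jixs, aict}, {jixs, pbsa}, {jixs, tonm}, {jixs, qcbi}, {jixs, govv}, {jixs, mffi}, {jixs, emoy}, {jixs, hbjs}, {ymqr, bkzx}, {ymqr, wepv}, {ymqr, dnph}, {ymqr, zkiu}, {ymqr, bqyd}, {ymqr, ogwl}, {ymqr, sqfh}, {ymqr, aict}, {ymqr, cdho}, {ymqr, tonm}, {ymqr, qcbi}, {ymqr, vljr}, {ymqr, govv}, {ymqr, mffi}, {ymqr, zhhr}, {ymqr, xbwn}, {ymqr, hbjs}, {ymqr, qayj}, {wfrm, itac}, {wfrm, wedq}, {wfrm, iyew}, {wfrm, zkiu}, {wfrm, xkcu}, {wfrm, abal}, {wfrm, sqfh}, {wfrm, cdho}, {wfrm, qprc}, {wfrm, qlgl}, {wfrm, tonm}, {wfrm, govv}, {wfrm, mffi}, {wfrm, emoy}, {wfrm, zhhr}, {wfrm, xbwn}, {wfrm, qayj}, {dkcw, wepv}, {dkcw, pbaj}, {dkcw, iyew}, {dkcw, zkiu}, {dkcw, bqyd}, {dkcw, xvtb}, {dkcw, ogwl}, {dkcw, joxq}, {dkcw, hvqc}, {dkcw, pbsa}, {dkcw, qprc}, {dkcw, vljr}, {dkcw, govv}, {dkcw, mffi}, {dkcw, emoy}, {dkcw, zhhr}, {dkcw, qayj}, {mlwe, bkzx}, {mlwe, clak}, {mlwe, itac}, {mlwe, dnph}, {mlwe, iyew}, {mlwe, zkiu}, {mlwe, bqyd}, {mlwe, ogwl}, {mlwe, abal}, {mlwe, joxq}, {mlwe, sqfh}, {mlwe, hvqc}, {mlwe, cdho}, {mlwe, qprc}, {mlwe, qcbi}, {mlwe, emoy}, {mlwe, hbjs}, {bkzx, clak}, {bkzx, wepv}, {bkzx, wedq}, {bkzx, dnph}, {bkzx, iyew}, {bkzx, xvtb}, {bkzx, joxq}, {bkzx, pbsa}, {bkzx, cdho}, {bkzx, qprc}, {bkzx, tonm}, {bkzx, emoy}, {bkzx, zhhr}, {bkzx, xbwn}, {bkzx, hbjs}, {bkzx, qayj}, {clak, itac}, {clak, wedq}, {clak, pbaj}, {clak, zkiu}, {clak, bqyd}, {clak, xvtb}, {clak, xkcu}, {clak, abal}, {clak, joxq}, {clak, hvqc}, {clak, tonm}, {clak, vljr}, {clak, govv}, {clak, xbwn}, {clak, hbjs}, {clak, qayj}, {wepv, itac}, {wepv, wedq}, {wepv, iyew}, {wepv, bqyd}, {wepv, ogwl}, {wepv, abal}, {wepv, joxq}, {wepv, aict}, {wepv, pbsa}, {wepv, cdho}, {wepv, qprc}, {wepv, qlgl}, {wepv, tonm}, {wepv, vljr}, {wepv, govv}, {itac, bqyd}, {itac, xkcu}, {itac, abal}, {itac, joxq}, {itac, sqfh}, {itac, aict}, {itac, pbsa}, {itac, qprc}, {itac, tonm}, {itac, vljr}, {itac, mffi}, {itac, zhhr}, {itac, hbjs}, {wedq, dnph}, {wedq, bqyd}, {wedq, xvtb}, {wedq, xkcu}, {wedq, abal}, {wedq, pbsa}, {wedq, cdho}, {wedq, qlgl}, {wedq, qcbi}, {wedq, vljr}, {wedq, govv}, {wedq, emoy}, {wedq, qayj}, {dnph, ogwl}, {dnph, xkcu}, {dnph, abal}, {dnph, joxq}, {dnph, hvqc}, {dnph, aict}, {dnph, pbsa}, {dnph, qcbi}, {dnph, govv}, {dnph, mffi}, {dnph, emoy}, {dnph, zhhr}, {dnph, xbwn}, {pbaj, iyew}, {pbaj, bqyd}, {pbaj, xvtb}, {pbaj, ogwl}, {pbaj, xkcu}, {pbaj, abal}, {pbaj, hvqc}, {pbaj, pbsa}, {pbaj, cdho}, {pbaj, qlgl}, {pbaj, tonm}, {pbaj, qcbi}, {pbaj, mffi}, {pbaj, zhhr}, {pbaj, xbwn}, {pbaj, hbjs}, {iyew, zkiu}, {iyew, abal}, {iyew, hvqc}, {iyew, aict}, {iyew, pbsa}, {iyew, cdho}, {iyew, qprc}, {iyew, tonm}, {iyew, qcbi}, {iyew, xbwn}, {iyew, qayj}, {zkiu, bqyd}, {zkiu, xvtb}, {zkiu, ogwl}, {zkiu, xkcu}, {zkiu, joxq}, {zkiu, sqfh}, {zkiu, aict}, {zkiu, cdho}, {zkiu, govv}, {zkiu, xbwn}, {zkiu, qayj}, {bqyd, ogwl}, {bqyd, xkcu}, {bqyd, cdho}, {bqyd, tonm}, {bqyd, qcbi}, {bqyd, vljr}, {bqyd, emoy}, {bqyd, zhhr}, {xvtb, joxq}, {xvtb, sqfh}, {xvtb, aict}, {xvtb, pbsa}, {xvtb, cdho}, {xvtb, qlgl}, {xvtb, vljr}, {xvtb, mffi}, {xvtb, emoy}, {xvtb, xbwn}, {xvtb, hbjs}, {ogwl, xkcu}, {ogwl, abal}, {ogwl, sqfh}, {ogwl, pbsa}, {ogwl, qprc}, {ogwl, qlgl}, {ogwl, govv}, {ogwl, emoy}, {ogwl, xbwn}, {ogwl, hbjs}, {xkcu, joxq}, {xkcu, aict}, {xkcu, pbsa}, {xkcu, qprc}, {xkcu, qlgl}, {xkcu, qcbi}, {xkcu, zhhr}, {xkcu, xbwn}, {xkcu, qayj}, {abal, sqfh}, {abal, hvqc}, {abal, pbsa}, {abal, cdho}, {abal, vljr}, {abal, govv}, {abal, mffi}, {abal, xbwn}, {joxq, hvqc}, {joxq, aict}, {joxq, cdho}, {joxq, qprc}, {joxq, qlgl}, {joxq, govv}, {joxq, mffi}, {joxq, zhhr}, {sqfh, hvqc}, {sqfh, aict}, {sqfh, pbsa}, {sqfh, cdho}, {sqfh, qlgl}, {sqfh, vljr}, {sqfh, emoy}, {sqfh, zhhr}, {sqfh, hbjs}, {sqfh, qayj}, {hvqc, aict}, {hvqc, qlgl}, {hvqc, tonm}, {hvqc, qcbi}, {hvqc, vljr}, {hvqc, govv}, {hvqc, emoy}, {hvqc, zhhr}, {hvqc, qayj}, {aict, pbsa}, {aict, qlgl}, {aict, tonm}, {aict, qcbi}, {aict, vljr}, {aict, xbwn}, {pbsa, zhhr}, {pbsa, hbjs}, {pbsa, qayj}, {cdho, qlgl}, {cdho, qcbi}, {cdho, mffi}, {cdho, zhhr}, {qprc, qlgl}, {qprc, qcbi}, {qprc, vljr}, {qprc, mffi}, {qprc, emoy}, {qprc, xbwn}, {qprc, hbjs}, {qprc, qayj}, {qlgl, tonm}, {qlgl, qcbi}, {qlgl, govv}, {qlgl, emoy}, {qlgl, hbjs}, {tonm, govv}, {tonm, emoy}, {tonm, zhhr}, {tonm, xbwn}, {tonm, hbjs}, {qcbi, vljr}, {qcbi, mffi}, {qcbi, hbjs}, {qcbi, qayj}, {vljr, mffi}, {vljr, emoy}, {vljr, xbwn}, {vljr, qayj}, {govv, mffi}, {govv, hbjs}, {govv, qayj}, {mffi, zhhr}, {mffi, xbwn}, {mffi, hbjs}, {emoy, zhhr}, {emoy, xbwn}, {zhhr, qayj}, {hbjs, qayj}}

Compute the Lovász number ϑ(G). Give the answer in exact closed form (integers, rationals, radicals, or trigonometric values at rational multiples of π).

Vertex qcbi has 18 neighbors: jixs, ymqr, mlwe, wedq, dnph, pbaj, iyew, bqyd, xkcu, hvqc, aict, cdho, qprc, qlgl, vljr, mffi, hbjs, qayj.
deg(hvqc) = 18; N(hvqc) = {dkcw, mlwe, clak, dnph, pbaj, iyew, abal, joxq, sqfh, aict, qlgl, tonm, qcbi, vljr, govv, emoy, zhhr, qayj}.
deg(dkcw) = 18; N(dkcw) = {jixs, wepv, pbaj, iyew, zkiu, bqyd, xvtb, ogwl, joxq, hvqc, pbsa, qprc, vljr, govv, mffi, emoy, zhhr, qayj}.
Vertex abal has 18 neighbors: wfrm, mlwe, clak, wepv, itac, wedq, dnph, pbaj, iyew, ogwl, sqfh, hvqc, pbsa, cdho, vljr, govv, mffi, xbwn.
37-vertex 18-regular graph: SR(37,18,8,9) — a Paley graph.
A has 3 distinct eigenvalues ≈ [18.0, 2.5414, -3.5414].
−37·(-sqrt(37)/2 - 1/2) / ((18)−(-sqrt(37)/2 - 1/2)) = sqrt(37) = ϑ(G).
= 6.08276253… (decimal).

sqrt(37)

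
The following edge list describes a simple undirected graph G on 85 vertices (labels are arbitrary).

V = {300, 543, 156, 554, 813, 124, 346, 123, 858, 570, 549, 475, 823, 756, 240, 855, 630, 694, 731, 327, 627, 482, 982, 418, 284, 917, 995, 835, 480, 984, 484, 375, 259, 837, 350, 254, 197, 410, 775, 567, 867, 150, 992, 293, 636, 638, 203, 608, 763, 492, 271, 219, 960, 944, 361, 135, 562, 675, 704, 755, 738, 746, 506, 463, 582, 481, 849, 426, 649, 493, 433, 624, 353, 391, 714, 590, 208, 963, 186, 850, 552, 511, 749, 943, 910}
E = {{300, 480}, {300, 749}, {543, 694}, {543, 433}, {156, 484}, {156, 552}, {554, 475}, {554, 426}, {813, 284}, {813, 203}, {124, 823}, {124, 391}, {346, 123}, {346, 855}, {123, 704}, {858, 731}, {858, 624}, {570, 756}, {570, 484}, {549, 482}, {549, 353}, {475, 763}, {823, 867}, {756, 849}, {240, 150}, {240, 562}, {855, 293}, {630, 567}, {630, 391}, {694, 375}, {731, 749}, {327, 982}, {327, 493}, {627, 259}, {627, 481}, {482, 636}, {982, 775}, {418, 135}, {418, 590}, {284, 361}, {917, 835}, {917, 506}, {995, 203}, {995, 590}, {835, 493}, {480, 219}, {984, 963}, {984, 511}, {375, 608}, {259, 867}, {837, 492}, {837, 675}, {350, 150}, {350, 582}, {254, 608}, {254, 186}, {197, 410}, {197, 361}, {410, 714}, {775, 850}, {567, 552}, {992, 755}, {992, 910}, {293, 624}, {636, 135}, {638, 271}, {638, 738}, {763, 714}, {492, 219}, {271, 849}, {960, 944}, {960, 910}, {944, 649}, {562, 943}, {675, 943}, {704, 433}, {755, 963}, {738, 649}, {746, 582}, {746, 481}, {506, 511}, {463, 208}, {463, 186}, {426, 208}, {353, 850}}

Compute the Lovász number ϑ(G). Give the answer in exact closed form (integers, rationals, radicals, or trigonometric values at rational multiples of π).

85*cos(pi/85)/(cos(pi/85) + 1)

N(426) = {554, 208}, |N(426)| = 2.
N(855) = {346, 293}, |N(855)| = 2.
Vertex 850 has 2 neighbors: 775, 353.
Vertex 755 has 2 neighbors: 992, 963.
85-vertex 2-regular graph: a single 85-cycle (edge-transitive).
spec(A) ≈ [2.0, 1.99454, 1.97818, 1.95102, 1.91321, 1.86494, 1.80649, 1.73818, 1.66037, 1.57349, 1.47802, 1.37447, 1.26342, 1.14547, 1.02126, 0.89148, 0.75682, 0.61803, 0.47587, 0.33111, 0.18454, 0.03696, -0.11082, -0.258, -0.40376, -0.54733, -0.6879, -0.82471, -0.95702, -1.08411, -1.20527, -1.31985, -1.42722, -1.5268, -1.61803, -1.70043, -1.77355, -1.83697, -1.89037, -1.93344, -1.96595, -1.98772, -1.99863] (distinct, 5 d.p.).
−85·(-2*cos(pi/85)) / ((2)−(-2*cos(pi/85))) = 85*cos(pi/85)/(cos(pi/85) + 1) = ϑ(G).
= 42.4854826… (decimal).
Sandwich: α(G)=42 ≤ ϑ(G)=85*cos(pi/85)/(cos(pi/85) + 1) ≤ χ(Ḡ)=43 (both strict).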